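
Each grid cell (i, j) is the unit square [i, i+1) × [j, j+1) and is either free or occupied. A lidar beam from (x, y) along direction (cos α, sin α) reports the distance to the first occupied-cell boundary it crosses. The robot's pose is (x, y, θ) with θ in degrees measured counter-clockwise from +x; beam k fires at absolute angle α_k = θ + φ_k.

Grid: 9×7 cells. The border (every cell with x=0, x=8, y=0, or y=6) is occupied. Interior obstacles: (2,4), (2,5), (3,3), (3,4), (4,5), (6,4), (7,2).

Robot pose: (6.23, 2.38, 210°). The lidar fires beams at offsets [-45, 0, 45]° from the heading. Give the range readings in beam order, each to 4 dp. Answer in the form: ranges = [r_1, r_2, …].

beam 1: φ=-45°, α=165°
  cosα=-0.9659 sinα=0.2588 | (6,2) | tMaxX 0.2381 tMaxY 2.3955 | tΔX 1.0353 tΔY 3.8637
    t=0.2381 [x] (5,2)
    t=1.2734 [x] (4,2)
    t=2.3087 [x] (3,2)
    t=2.3955 [y] (3,3) — stop
  → r_1 = 2.3955
beam 2: φ=0°, α=210°
  cosα=-0.8660 sinα=-0.5000 | (6,2) | tMaxX 0.2656 tMaxY 0.7600 | tΔX 1.1547 tΔY 2.0000
    t=0.2656 [x] (5,2)
    t=0.7600 [y] (5,1)
    t=1.4203 [x] (4,1)
    t=2.5750 [x] (3,1)
    t=2.7600 [y] (3,0) — stop
  → r_2 = 2.7600
beam 3: φ=45°, α=255°
  cosα=-0.2588 sinα=-0.9659 | (6,2) | tMaxX 0.8887 tMaxY 0.3934 | tΔX 3.8637 tΔY 1.0353
    t=0.3934 [y] (6,1)
    t=0.8887 [x] (5,1)
    t=1.4287 [y] (5,0) — stop
  → r_3 = 1.4287

ranges = [2.3955, 2.7600, 1.4287]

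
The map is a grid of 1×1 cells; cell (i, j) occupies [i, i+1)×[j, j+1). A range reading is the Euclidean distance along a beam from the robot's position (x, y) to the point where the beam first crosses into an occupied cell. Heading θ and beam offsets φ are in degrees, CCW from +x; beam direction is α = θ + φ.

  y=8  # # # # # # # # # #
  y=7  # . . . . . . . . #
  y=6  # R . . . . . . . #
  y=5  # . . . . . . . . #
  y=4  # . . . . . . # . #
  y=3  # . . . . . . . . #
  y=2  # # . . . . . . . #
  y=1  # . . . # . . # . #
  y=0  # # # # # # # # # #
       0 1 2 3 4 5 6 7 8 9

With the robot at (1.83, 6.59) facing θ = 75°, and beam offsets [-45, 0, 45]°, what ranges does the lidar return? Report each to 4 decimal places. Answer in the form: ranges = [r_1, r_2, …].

ranges = [2.8200, 1.4597, 1.6281]

beam 1: φ=-45°, α=30°
  d=(0.8660,0.5000)  start (1,6)  tX=0.1963 tY=0.8200  stride 1/|dx|=1.1547 1/|dy|=2.0000
    cross x-line → (2,6), t=0.1963
    cross y-line → (2,7), t=0.8200
    cross x-line → (3,7), t=1.3510
    cross x-line → (4,7), t=2.5057
    cross y-line → (4,8), t=2.8200 (wall)
  → r_1 = 2.8200
beam 2: φ=0°, α=75°
  d=(0.2588,0.9659)  start (1,6)  tX=0.6568 tY=0.4245  stride 1/|dx|=3.8637 1/|dy|=1.0353
    cross y-line → (1,7), t=0.4245
    cross x-line → (2,7), t=0.6568
    cross y-line → (2,8), t=1.4597 (wall)
  → r_2 = 1.4597
beam 3: φ=45°, α=120°
  d=(-0.5000,0.8660)  start (1,6)  tX=1.6600 tY=0.4734  stride 1/|dx|=2.0000 1/|dy|=1.1547
    cross y-line → (1,7), t=0.4734
    cross y-line → (1,8), t=1.6281 (wall)
  → r_3 = 1.6281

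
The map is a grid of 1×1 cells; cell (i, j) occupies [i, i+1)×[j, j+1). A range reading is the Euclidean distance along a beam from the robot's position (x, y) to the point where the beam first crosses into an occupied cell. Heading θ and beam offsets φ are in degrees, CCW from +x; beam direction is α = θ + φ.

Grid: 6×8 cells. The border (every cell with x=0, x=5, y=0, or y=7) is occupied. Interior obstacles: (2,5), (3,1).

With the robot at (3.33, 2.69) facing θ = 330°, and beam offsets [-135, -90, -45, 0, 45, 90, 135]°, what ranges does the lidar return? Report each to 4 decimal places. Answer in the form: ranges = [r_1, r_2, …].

beam 1: φ=-135°, α=195°
  d=(-0.9659,-0.2588)  start (3,2)  tX=0.3416 tY=2.6660  stride 1/|dx|=1.0353 1/|dy|=3.8637
    cross x-line → (2,2), t=0.3416
    cross x-line → (1,2), t=1.3769
    cross x-line → (0,2), t=2.4122 (wall)
  → r_1 = 2.4122
beam 2: φ=-90°, α=240°
  d=(-0.5000,-0.8660)  start (3,2)  tX=0.6600 tY=0.7967  stride 1/|dx|=2.0000 1/|dy|=1.1547
    cross x-line → (2,2), t=0.6600
    cross y-line → (2,1), t=0.7967
    cross y-line → (2,0), t=1.9514 (wall)
  → r_2 = 1.9514
beam 3: φ=-45°, α=285°
  d=(0.2588,-0.9659)  start (3,2)  tX=2.5887 tY=0.7143  stride 1/|dx|=3.8637 1/|dy|=1.0353
    cross y-line → (3,1), t=0.7143 (wall)
  → r_3 = 0.7143
beam 4: φ=0°, α=330°
  d=(0.8660,-0.5000)  start (3,2)  tX=0.7736 tY=1.3800  stride 1/|dx|=1.1547 1/|dy|=2.0000
    cross x-line → (4,2), t=0.7736
    cross y-line → (4,1), t=1.3800
    cross x-line → (5,1), t=1.9283 (wall)
  → r_4 = 1.9283
beam 5: φ=45°, α=15°
  d=(0.9659,0.2588)  start (3,2)  tX=0.6936 tY=1.1977  stride 1/|dx|=1.0353 1/|dy|=3.8637
    cross x-line → (4,2), t=0.6936
    cross y-line → (4,3), t=1.1977
    cross x-line → (5,3), t=1.7289 (wall)
  → r_5 = 1.7289
beam 6: φ=90°, α=60°
  d=(0.5000,0.8660)  start (3,2)  tX=1.3400 tY=0.3580  stride 1/|dx|=2.0000 1/|dy|=1.1547
    cross y-line → (3,3), t=0.3580
    cross x-line → (4,3), t=1.3400
    cross y-line → (4,4), t=1.5127
    cross y-line → (4,5), t=2.6674
    cross x-line → (5,5), t=3.3400 (wall)
  → r_6 = 3.3400
beam 7: φ=135°, α=105°
  d=(-0.2588,0.9659)  start (3,2)  tX=1.2750 tY=0.3209  stride 1/|dx|=3.8637 1/|dy|=1.0353
    cross y-line → (3,3), t=0.3209
    cross x-line → (2,3), t=1.2750
    cross y-line → (2,4), t=1.3562
    cross y-line → (2,5), t=2.3915 (wall)
  → r_7 = 2.3915

ranges = [2.4122, 1.9514, 0.7143, 1.9283, 1.7289, 3.3400, 2.3915]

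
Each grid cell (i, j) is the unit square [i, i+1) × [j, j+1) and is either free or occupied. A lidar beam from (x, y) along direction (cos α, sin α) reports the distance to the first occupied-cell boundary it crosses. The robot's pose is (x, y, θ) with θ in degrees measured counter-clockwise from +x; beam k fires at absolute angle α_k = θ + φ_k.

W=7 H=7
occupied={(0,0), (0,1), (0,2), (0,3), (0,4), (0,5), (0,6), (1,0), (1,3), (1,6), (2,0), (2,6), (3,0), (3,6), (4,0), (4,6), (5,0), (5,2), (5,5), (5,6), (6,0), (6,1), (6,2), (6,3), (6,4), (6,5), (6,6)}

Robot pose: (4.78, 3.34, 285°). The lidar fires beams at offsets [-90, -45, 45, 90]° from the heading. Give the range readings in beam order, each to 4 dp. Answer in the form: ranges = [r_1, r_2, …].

ranges = [3.9133, 2.7020, 0.6800, 1.2630]

beam 1: φ=-90°, α=195°
  d=(-0.9659,-0.2588)  start (4,3)  tX=0.8075 tY=1.3137  stride 1/|dx|=1.0353 1/|dy|=3.8637
    cross x-line → (3,3), t=0.8075
    cross y-line → (3,2), t=1.3137
    cross x-line → (2,2), t=1.8428
    cross x-line → (1,2), t=2.8781
    cross x-line → (0,2), t=3.9133 (wall)
  → r_1 = 3.9133
beam 2: φ=-45°, α=240°
  d=(-0.5000,-0.8660)  start (4,3)  tX=1.5600 tY=0.3926  stride 1/|dx|=2.0000 1/|dy|=1.1547
    cross y-line → (4,2), t=0.3926
    cross y-line → (4,1), t=1.5473
    cross x-line → (3,1), t=1.5600
    cross y-line → (3,0), t=2.7020 (wall)
  → r_2 = 2.7020
beam 3: φ=45°, α=330°
  d=(0.8660,-0.5000)  start (4,3)  tX=0.2540 tY=0.6800  stride 1/|dx|=1.1547 1/|dy|=2.0000
    cross x-line → (5,3), t=0.2540
    cross y-line → (5,2), t=0.6800 (wall)
  → r_3 = 0.6800
beam 4: φ=90°, α=15°
  d=(0.9659,0.2588)  start (4,3)  tX=0.2278 tY=2.5500  stride 1/|dx|=1.0353 1/|dy|=3.8637
    cross x-line → (5,3), t=0.2278
    cross x-line → (6,3), t=1.2630 (wall)
  → r_4 = 1.2630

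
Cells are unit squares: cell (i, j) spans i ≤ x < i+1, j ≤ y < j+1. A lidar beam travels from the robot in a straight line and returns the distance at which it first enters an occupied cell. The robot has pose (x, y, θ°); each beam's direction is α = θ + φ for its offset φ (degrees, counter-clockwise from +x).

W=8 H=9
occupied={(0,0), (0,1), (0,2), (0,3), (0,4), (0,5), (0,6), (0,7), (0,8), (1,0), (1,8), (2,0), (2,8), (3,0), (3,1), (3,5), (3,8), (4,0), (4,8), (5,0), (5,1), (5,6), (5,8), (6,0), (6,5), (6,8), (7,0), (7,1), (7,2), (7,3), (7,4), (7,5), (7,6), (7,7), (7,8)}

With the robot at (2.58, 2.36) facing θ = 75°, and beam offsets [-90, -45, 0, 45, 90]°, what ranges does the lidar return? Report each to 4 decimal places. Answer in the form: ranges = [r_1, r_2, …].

ranges = [1.3909, 5.1038, 2.7331, 3.1600, 1.6357]

beam 1: φ=-90°, α=345°
  direction (0.9659, -0.2588); cell (2,2); t to first gridline: x 0.4348, y 1.3909 (then +1.0353 / +3.8637)
    (3,2) via x @ 0.4348
    (3,1) via y @ 1.3909  # hit
  → r_1 = 1.3909
beam 2: φ=-45°, α=30°
  direction (0.8660, 0.5000); cell (2,2); t to first gridline: x 0.4850, y 1.2800 (then +1.1547 / +2.0000)
    (3,2) via x @ 0.4850
    (3,3) via y @ 1.2800
    (4,3) via x @ 1.6397
    (5,3) via x @ 2.7944
    (5,4) via y @ 3.2800
    (6,4) via x @ 3.9491
    (7,4) via x @ 5.1038  # hit
  → r_2 = 5.1038
beam 3: φ=0°, α=75°
  direction (0.2588, 0.9659); cell (2,2); t to first gridline: x 1.6228, y 0.6626 (then +3.8637 / +1.0353)
    (2,3) via y @ 0.6626
    (3,3) via x @ 1.6228
    (3,4) via y @ 1.6979
    (3,5) via y @ 2.7331  # hit
  → r_3 = 2.7331
beam 4: φ=45°, α=120°
  direction (-0.5000, 0.8660); cell (2,2); t to first gridline: x 1.1600, y 0.7390 (then +2.0000 / +1.1547)
    (2,3) via y @ 0.7390
    (1,3) via x @ 1.1600
    (1,4) via y @ 1.8937
    (1,5) via y @ 3.0484
    (0,5) via x @ 3.1600  # hit
  → r_4 = 3.1600
beam 5: φ=90°, α=165°
  direction (-0.9659, 0.2588); cell (2,2); t to first gridline: x 0.6005, y 2.4728 (then +1.0353 / +3.8637)
    (1,2) via x @ 0.6005
    (0,2) via x @ 1.6357  # hit
  → r_5 = 1.6357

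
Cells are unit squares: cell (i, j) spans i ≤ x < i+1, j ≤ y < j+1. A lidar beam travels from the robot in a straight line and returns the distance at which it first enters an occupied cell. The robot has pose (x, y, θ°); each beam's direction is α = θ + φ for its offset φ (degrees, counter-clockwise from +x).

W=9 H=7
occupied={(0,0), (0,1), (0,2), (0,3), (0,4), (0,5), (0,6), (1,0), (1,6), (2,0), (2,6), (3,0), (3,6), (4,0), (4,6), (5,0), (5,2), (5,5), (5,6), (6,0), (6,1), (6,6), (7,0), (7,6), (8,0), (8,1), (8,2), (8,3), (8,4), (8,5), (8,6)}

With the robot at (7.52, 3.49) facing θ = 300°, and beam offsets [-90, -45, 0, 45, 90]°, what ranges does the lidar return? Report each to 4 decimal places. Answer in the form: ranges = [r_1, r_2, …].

ranges = [1.7551, 2.0091, 0.9600, 0.4969, 0.5543]

beam 1: φ=-90°, α=210°
  dir = (cos 210°, sin 210°) = (-0.8660, -0.5000); from cell (7,3)
  next x-line at t=0.6004, next y-line at t=0.9800; Δt_x=1.1547, Δt_y=2.0000
    x: enter (6,3) at t=0.6004
    y: enter (6,2) at t=0.9800
    x: enter (5,2) at t=1.7551 ← occupied
  → r_1 = 1.7551
beam 2: φ=-45°, α=255°
  dir = (cos 255°, sin 255°) = (-0.2588, -0.9659); from cell (7,3)
  next x-line at t=2.0091, next y-line at t=0.5073; Δt_x=3.8637, Δt_y=1.0353
    y: enter (7,2) at t=0.5073
    y: enter (7,1) at t=1.5426
    x: enter (6,1) at t=2.0091 ← occupied
  → r_2 = 2.0091
beam 3: φ=0°, α=300°
  dir = (cos 300°, sin 300°) = (0.5000, -0.8660); from cell (7,3)
  next x-line at t=0.9600, next y-line at t=0.5658; Δt_x=2.0000, Δt_y=1.1547
    y: enter (7,2) at t=0.5658
    x: enter (8,2) at t=0.9600 ← occupied
  → r_3 = 0.9600
beam 4: φ=45°, α=345°
  dir = (cos 345°, sin 345°) = (0.9659, -0.2588); from cell (7,3)
  next x-line at t=0.4969, next y-line at t=1.8932; Δt_x=1.0353, Δt_y=3.8637
    x: enter (8,3) at t=0.4969 ← occupied
  → r_4 = 0.4969
beam 5: φ=90°, α=30°
  dir = (cos 30°, sin 30°) = (0.8660, 0.5000); from cell (7,3)
  next x-line at t=0.5543, next y-line at t=1.0200; Δt_x=1.1547, Δt_y=2.0000
    x: enter (8,3) at t=0.5543 ← occupied
  → r_5 = 0.5543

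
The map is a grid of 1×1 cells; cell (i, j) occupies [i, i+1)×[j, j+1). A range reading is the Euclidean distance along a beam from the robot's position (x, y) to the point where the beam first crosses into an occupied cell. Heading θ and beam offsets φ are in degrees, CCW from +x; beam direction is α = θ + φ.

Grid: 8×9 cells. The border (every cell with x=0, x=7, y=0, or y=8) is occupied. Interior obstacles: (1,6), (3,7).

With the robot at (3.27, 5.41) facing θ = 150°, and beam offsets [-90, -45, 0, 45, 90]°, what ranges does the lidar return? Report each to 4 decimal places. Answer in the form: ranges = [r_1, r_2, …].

beam 1: φ=-90°, α=60°
  dir = (cos 60°, sin 60°) = (0.5000, 0.8660); from cell (3,5)
  next x-line at t=1.4600, next y-line at t=0.6813; Δt_x=2.0000, Δt_y=1.1547
    y: enter (3,6) at t=0.6813
    x: enter (4,6) at t=1.4600
    y: enter (4,7) at t=1.8360
    y: enter (4,8) at t=2.9907 ← occupied
  → r_1 = 2.9907
beam 2: φ=-45°, α=105°
  dir = (cos 105°, sin 105°) = (-0.2588, 0.9659); from cell (3,5)
  next x-line at t=1.0432, next y-line at t=0.6108; Δt_x=3.8637, Δt_y=1.0353
    y: enter (3,6) at t=0.6108
    x: enter (2,6) at t=1.0432
    y: enter (2,7) at t=1.6461
    y: enter (2,8) at t=2.6814 ← occupied
  → r_2 = 2.6814
beam 3: φ=0°, α=150°
  dir = (cos 150°, sin 150°) = (-0.8660, 0.5000); from cell (3,5)
  next x-line at t=0.3118, next y-line at t=1.1800; Δt_x=1.1547, Δt_y=2.0000
    x: enter (2,5) at t=0.3118
    y: enter (2,6) at t=1.1800
    x: enter (1,6) at t=1.4665 ← occupied
  → r_3 = 1.4665
beam 4: φ=45°, α=195°
  dir = (cos 195°, sin 195°) = (-0.9659, -0.2588); from cell (3,5)
  next x-line at t=0.2795, next y-line at t=1.5841; Δt_x=1.0353, Δt_y=3.8637
    x: enter (2,5) at t=0.2795
    x: enter (1,5) at t=1.3148
    y: enter (1,4) at t=1.5841
    x: enter (0,4) at t=2.3501 ← occupied
  → r_4 = 2.3501
beam 5: φ=90°, α=240°
  dir = (cos 240°, sin 240°) = (-0.5000, -0.8660); from cell (3,5)
  next x-line at t=0.5400, next y-line at t=0.4734; Δt_x=2.0000, Δt_y=1.1547
    y: enter (3,4) at t=0.4734
    x: enter (2,4) at t=0.5400
    y: enter (2,3) at t=1.6281
    x: enter (1,3) at t=2.5400
    y: enter (1,2) at t=2.7828
    y: enter (1,1) at t=3.9375
    x: enter (0,1) at t=4.5400 ← occupied
  → r_5 = 4.5400

ranges = [2.9907, 2.6814, 1.4665, 2.3501, 4.5400]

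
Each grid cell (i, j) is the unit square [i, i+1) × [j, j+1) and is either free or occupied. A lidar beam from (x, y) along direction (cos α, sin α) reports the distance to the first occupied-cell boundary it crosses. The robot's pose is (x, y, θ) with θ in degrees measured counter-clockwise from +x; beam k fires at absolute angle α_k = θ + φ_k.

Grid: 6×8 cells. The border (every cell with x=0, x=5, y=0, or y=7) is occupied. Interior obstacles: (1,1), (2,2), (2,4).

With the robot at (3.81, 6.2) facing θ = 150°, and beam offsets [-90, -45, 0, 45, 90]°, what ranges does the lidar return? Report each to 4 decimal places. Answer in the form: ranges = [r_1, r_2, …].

ranges = [0.9238, 0.8282, 1.6000, 2.9091, 1.6200]

beam 1: φ=-90°, α=60°
  dir = (cos 60°, sin 60°) = (0.5000, 0.8660); from cell (3,6)
  next x-line at t=0.3800, next y-line at t=0.9238; Δt_x=2.0000, Δt_y=1.1547
    x: enter (4,6) at t=0.3800
    y: enter (4,7) at t=0.9238 ← occupied
  → r_1 = 0.9238
beam 2: φ=-45°, α=105°
  dir = (cos 105°, sin 105°) = (-0.2588, 0.9659); from cell (3,6)
  next x-line at t=3.1296, next y-line at t=0.8282; Δt_x=3.8637, Δt_y=1.0353
    y: enter (3,7) at t=0.8282 ← occupied
  → r_2 = 0.8282
beam 3: φ=0°, α=150°
  dir = (cos 150°, sin 150°) = (-0.8660, 0.5000); from cell (3,6)
  next x-line at t=0.9353, next y-line at t=1.6000; Δt_x=1.1547, Δt_y=2.0000
    x: enter (2,6) at t=0.9353
    y: enter (2,7) at t=1.6000 ← occupied
  → r_3 = 1.6000
beam 4: φ=45°, α=195°
  dir = (cos 195°, sin 195°) = (-0.9659, -0.2588); from cell (3,6)
  next x-line at t=0.8386, next y-line at t=0.7727; Δt_x=1.0353, Δt_y=3.8637
    y: enter (3,5) at t=0.7727
    x: enter (2,5) at t=0.8386
    x: enter (1,5) at t=1.8738
    x: enter (0,5) at t=2.9091 ← occupied
  → r_4 = 2.9091
beam 5: φ=90°, α=240°
  dir = (cos 240°, sin 240°) = (-0.5000, -0.8660); from cell (3,6)
  next x-line at t=1.6200, next y-line at t=0.2309; Δt_x=2.0000, Δt_y=1.1547
    y: enter (3,5) at t=0.2309
    y: enter (3,4) at t=1.3856
    x: enter (2,4) at t=1.6200 ← occupied
  → r_5 = 1.6200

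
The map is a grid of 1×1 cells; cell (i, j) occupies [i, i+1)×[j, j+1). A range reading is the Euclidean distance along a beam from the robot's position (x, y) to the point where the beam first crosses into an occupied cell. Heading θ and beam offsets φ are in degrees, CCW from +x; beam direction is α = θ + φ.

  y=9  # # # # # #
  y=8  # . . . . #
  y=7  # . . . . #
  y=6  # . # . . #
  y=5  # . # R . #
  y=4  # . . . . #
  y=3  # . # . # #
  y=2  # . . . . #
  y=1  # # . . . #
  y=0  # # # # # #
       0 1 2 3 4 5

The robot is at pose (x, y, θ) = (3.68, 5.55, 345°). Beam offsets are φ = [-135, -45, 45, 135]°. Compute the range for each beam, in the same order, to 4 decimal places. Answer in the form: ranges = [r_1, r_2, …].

beam 1: φ=-135°, α=210°
  cosα=-0.8660 sinα=-0.5000 | (3,5) | tMaxX 0.7852 tMaxY 1.1000 | tΔX 1.1547 tΔY 2.0000
    t=0.7852 [x] (2,5) — stop
  → r_1 = 0.7852
beam 2: φ=-45°, α=300°
  cosα=0.5000 sinα=-0.8660 | (3,5) | tMaxX 0.6400 tMaxY 0.6351 | tΔX 2.0000 tΔY 1.1547
    t=0.6351 [y] (3,4)
    t=0.6400 [x] (4,4)
    t=1.7898 [y] (4,3) — stop
  → r_2 = 1.7898
beam 3: φ=45°, α=30°
  cosα=0.8660 sinα=0.5000 | (3,5) | tMaxX 0.3695 tMaxY 0.9000 | tΔX 1.1547 tΔY 2.0000
    t=0.3695 [x] (4,5)
    t=0.9000 [y] (4,6)
    t=1.5242 [x] (5,6) — stop
  → r_3 = 1.5242
beam 4: φ=135°, α=120°
  cosα=-0.5000 sinα=0.8660 | (3,5) | tMaxX 1.3600 tMaxY 0.5196 | tΔX 2.0000 tΔY 1.1547
    t=0.5196 [y] (3,6)
    t=1.3600 [x] (2,6) — stop
  → r_4 = 1.3600

ranges = [0.7852, 1.7898, 1.5242, 1.3600]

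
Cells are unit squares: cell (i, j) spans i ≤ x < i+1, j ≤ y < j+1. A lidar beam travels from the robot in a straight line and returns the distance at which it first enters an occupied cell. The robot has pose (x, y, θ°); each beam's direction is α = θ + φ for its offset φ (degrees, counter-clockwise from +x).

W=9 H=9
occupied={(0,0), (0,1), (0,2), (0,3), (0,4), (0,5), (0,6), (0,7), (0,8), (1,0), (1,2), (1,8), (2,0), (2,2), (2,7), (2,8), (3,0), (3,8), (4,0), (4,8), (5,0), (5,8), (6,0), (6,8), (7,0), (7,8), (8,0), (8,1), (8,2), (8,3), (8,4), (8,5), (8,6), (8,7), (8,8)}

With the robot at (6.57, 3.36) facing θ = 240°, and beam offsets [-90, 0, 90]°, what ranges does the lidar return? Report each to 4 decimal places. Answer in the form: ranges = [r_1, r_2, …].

ranges = [6.4317, 2.7251, 1.6512]

beam 1: φ=-90°, α=150°
  d=(-0.8660,0.5000)  start (6,3)  tX=0.6582 tY=1.2800  stride 1/|dx|=1.1547 1/|dy|=2.0000
    cross x-line → (5,3), t=0.6582
    cross y-line → (5,4), t=1.2800
    cross x-line → (4,4), t=1.8129
    cross x-line → (3,4), t=2.9676
    cross y-line → (3,5), t=3.2800
    cross x-line → (2,5), t=4.1223
    cross x-line → (1,5), t=5.2770
    cross y-line → (1,6), t=5.2800
    cross x-line → (0,6), t=6.4317 (wall)
  → r_1 = 6.4317
beam 2: φ=0°, α=240°
  d=(-0.5000,-0.8660)  start (6,3)  tX=1.1400 tY=0.4157  stride 1/|dx|=2.0000 1/|dy|=1.1547
    cross y-line → (6,2), t=0.4157
    cross x-line → (5,2), t=1.1400
    cross y-line → (5,1), t=1.5704
    cross y-line → (5,0), t=2.7251 (wall)
  → r_2 = 2.7251
beam 3: φ=90°, α=330°
  d=(0.8660,-0.5000)  start (6,3)  tX=0.4965 tY=0.7200  stride 1/|dx|=1.1547 1/|dy|=2.0000
    cross x-line → (7,3), t=0.4965
    cross y-line → (7,2), t=0.7200
    cross x-line → (8,2), t=1.6512 (wall)
  → r_3 = 1.6512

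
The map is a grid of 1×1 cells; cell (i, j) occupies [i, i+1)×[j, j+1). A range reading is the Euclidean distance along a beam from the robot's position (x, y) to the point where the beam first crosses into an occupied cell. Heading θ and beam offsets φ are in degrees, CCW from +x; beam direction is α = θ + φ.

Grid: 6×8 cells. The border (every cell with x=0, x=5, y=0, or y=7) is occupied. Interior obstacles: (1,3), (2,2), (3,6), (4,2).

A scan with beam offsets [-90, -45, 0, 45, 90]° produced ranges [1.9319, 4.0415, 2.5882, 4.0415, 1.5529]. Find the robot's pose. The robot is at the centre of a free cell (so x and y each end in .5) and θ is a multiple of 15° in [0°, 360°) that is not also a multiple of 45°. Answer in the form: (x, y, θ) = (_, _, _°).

Enumerate (i+0.5, j+0.5, θ) over the 20 free cells and 16 admissible headings. For each, cast all 5 beams and compare to the given ranges.
  (2.5, 5.5, 195°): beam 1 = 1.5529 ≠ 1.9319 ✗
  (3.5, 3.5, 75°): beam 1 = 1.5529 ≠ 1.9319 ✗
  (1.5, 5.5, 75°): beam 1 = 3.6235 ≠ 1.9319 ✗
  …
  (4.5, 4.5, 195°): r_1=1.9319, r_2=4.0415, r_3=2.5882, r_4=4.0415, r_5=1.5529 — all match ✓
Only this pose fits every beam.

(x, y, θ) = (4.5, 4.5, 195°)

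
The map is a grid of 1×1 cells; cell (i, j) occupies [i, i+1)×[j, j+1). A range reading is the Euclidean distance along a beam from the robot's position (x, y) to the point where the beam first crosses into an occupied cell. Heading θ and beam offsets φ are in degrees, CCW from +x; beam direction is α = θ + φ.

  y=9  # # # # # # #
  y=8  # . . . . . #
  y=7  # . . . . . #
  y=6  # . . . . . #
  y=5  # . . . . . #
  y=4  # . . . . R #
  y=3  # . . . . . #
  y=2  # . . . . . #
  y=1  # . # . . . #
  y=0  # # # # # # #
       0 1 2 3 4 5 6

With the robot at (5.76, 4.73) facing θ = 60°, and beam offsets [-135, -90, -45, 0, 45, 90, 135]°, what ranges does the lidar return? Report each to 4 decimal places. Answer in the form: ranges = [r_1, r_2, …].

beam 1: φ=-135°, α=285°
  direction (0.2588, -0.9659); cell (5,4); t to first gridline: x 0.9273, y 0.7558 (then +3.8637 / +1.0353)
    (5,3) via y @ 0.7558
    (6,3) via x @ 0.9273  # hit
  → r_1 = 0.9273
beam 2: φ=-90°, α=330°
  direction (0.8660, -0.5000); cell (5,4); t to first gridline: x 0.2771, y 1.4600 (then +1.1547 / +2.0000)
    (6,4) via x @ 0.2771  # hit
  → r_2 = 0.2771
beam 3: φ=-45°, α=15°
  direction (0.9659, 0.2588); cell (5,4); t to first gridline: x 0.2485, y 1.0432 (then +1.0353 / +3.8637)
    (6,4) via x @ 0.2485  # hit
  → r_3 = 0.2485
beam 4: φ=0°, α=60°
  direction (0.5000, 0.8660); cell (5,4); t to first gridline: x 0.4800, y 0.3118 (then +2.0000 / +1.1547)
    (5,5) via y @ 0.3118
    (6,5) via x @ 0.4800  # hit
  → r_4 = 0.4800
beam 5: φ=45°, α=105°
  direction (-0.2588, 0.9659); cell (5,4); t to first gridline: x 2.9364, y 0.2795 (then +3.8637 / +1.0353)
    (5,5) via y @ 0.2795
    (5,6) via y @ 1.3148
    (5,7) via y @ 2.3501
    (4,7) via x @ 2.9364
    (4,8) via y @ 3.3854
    (4,9) via y @ 4.4206  # hit
  → r_5 = 4.4206
beam 6: φ=90°, α=150°
  direction (-0.8660, 0.5000); cell (5,4); t to first gridline: x 0.8776, y 0.5400 (then +1.1547 / +2.0000)
    (5,5) via y @ 0.5400
    (4,5) via x @ 0.8776
    (3,5) via x @ 2.0323
    (3,6) via y @ 2.5400
    (2,6) via x @ 3.1870
    (1,6) via x @ 4.3417
    (1,7) via y @ 4.5400
    (0,7) via x @ 5.4964  # hit
  → r_6 = 5.4964
beam 7: φ=135°, α=195°
  direction (-0.9659, -0.2588); cell (5,4); t to first gridline: x 0.7868, y 2.8205 (then +1.0353 / +3.8637)
    (4,4) via x @ 0.7868
    (3,4) via x @ 1.8221
    (3,3) via y @ 2.8205
    (2,3) via x @ 2.8574
    (1,3) via x @ 3.8926
    (0,3) via x @ 4.9279  # hit
  → r_7 = 4.9279

ranges = [0.9273, 0.2771, 0.2485, 0.4800, 4.4206, 5.4964, 4.9279]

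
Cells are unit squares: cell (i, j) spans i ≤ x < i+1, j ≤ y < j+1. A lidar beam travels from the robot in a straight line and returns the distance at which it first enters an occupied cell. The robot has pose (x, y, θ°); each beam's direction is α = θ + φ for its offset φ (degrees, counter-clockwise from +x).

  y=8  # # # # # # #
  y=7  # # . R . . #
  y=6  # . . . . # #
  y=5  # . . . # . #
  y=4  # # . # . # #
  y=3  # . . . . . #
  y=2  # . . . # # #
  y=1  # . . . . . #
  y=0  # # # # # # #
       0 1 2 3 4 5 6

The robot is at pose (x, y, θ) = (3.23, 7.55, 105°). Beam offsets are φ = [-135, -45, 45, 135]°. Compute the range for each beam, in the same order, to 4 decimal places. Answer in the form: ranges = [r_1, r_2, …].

beam 1: φ=-135°, α=330°
  dir = (cos 330°, sin 330°) = (0.8660, -0.5000); from cell (3,7)
  next x-line at t=0.8891, next y-line at t=1.1000; Δt_x=1.1547, Δt_y=2.0000
    x: enter (4,7) at t=0.8891
    y: enter (4,6) at t=1.1000
    x: enter (5,6) at t=2.0438 ← occupied
  → r_1 = 2.0438
beam 2: φ=-45°, α=60°
  dir = (cos 60°, sin 60°) = (0.5000, 0.8660); from cell (3,7)
  next x-line at t=1.5400, next y-line at t=0.5196; Δt_x=2.0000, Δt_y=1.1547
    y: enter (3,8) at t=0.5196 ← occupied
  → r_2 = 0.5196
beam 3: φ=45°, α=150°
  dir = (cos 150°, sin 150°) = (-0.8660, 0.5000); from cell (3,7)
  next x-line at t=0.2656, next y-line at t=0.9000; Δt_x=1.1547, Δt_y=2.0000
    x: enter (2,7) at t=0.2656
    y: enter (2,8) at t=0.9000 ← occupied
  → r_3 = 0.9000
beam 4: φ=135°, α=240°
  dir = (cos 240°, sin 240°) = (-0.5000, -0.8660); from cell (3,7)
  next x-line at t=0.4600, next y-line at t=0.6351; Δt_x=2.0000, Δt_y=1.1547
    x: enter (2,7) at t=0.4600
    y: enter (2,6) at t=0.6351
    y: enter (2,5) at t=1.7898
    x: enter (1,5) at t=2.4600
    y: enter (1,4) at t=2.9445 ← occupied
  → r_4 = 2.9445

ranges = [2.0438, 0.5196, 0.9000, 2.9445]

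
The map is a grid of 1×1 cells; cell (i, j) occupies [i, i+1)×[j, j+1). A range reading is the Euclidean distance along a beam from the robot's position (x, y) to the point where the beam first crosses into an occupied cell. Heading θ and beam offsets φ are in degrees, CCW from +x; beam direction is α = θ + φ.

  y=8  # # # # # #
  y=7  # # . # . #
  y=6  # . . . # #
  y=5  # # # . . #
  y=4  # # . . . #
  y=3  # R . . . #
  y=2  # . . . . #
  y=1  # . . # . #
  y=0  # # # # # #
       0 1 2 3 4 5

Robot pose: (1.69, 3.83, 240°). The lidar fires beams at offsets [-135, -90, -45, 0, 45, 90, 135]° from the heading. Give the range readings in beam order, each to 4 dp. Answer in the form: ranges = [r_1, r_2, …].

beam 1: φ=-135°, α=105°
  cosα=-0.2588 sinα=0.9659 | (1,3) | tMaxX 2.6660 tMaxY 0.1760 | tΔX 3.8637 tΔY 1.0353
    t=0.1760 [y] (1,4) — stop
  → r_1 = 0.1760
beam 2: φ=-90°, α=150°
  cosα=-0.8660 sinα=0.5000 | (1,3) | tMaxX 0.7967 tMaxY 0.3400 | tΔX 1.1547 tΔY 2.0000
    t=0.3400 [y] (1,4) — stop
  → r_2 = 0.3400
beam 3: φ=-45°, α=195°
  cosα=-0.9659 sinα=-0.2588 | (1,3) | tMaxX 0.7143 tMaxY 3.2069 | tΔX 1.0353 tΔY 3.8637
    t=0.7143 [x] (0,3) — stop
  → r_3 = 0.7143
beam 4: φ=0°, α=240°
  cosα=-0.5000 sinα=-0.8660 | (1,3) | tMaxX 1.3800 tMaxY 0.9584 | tΔX 2.0000 tΔY 1.1547
    t=0.9584 [y] (1,2)
    t=1.3800 [x] (0,2) — stop
  → r_4 = 1.3800
beam 5: φ=45°, α=285°
  cosα=0.2588 sinα=-0.9659 | (1,3) | tMaxX 1.1977 tMaxY 0.8593 | tΔX 3.8637 tΔY 1.0353
    t=0.8593 [y] (1,2)
    t=1.1977 [x] (2,2)
    t=1.8946 [y] (2,1)
    t=2.9298 [y] (2,0) — stop
  → r_5 = 2.9298
beam 6: φ=90°, α=330°
  cosα=0.8660 sinα=-0.5000 | (1,3) | tMaxX 0.3580 tMaxY 1.6600 | tΔX 1.1547 tΔY 2.0000
    t=0.3580 [x] (2,3)
    t=1.5127 [x] (3,3)
    t=1.6600 [y] (3,2)
    t=2.6674 [x] (4,2)
    t=3.6600 [y] (4,1)
    t=3.8221 [x] (5,1) — stop
  → r_6 = 3.8221
beam 7: φ=135°, α=15°
  cosα=0.9659 sinα=0.2588 | (1,3) | tMaxX 0.3209 tMaxY 0.6568 | tΔX 1.0353 tΔY 3.8637
    t=0.3209 [x] (2,3)
    t=0.6568 [y] (2,4)
    t=1.3562 [x] (3,4)
    t=2.3915 [x] (4,4)
    t=3.4268 [x] (5,4) — stop
  → r_7 = 3.4268

ranges = [0.1760, 0.3400, 0.7143, 1.3800, 2.9298, 3.8221, 3.4268]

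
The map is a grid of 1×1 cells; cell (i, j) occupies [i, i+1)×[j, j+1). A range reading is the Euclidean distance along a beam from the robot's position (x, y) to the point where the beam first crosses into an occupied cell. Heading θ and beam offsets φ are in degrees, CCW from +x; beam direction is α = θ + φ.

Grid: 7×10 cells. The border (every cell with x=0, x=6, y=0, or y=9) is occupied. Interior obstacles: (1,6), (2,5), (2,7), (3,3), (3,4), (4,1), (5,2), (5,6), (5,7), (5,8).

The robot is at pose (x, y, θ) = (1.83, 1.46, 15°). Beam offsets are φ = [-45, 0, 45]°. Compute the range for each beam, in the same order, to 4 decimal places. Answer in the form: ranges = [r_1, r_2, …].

beam 1: φ=-45°, α=330°
  dir = (cos 330°, sin 330°) = (0.8660, -0.5000); from cell (1,1)
  next x-line at t=0.1963, next y-line at t=0.9200; Δt_x=1.1547, Δt_y=2.0000
    x: enter (2,1) at t=0.1963
    y: enter (2,0) at t=0.9200 ← occupied
  → r_1 = 0.9200
beam 2: φ=0°, α=15°
  dir = (cos 15°, sin 15°) = (0.9659, 0.2588); from cell (1,1)
  next x-line at t=0.1760, next y-line at t=2.0864; Δt_x=1.0353, Δt_y=3.8637
    x: enter (2,1) at t=0.1760
    x: enter (3,1) at t=1.2113
    y: enter (3,2) at t=2.0864
    x: enter (4,2) at t=2.2465
    x: enter (5,2) at t=3.2818 ← occupied
  → r_2 = 3.2818
beam 3: φ=45°, α=60°
  dir = (cos 60°, sin 60°) = (0.5000, 0.8660); from cell (1,1)
  next x-line at t=0.3400, next y-line at t=0.6235; Δt_x=2.0000, Δt_y=1.1547
    x: enter (2,1) at t=0.3400
    y: enter (2,2) at t=0.6235
    y: enter (2,3) at t=1.7782
    x: enter (3,3) at t=2.3400 ← occupied
  → r_3 = 2.3400

ranges = [0.9200, 3.2818, 2.3400]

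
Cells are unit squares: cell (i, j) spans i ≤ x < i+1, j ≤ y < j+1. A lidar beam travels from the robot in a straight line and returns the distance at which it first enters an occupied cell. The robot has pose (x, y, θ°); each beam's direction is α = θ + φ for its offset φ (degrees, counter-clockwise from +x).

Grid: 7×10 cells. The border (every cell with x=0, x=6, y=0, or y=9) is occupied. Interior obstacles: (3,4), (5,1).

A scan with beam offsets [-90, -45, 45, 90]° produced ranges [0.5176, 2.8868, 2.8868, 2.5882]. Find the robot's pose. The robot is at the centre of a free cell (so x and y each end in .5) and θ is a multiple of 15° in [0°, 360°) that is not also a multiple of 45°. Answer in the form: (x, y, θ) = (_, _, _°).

(x, y, θ) = (3.5, 3.5, 195°)

Enumerate (i+0.5, j+0.5, θ) over the 38 free cells and 16 admissible headings. For each, cast all 4 beams and compare to the given ranges.
  (4.5, 1.5, 75°): beam 2 = 0.5774 ≠ 2.8868 ✗
  (3.5, 1.5, 120°): beam 1 = 2.8868 ≠ 0.5176 ✗
  (3.5, 7.5, 255°): beam 1 = 2.5882 ≠ 0.5176 ✗
  (3.5, 7.5, 15°): beam 1 = 5.7956 ≠ 0.5176 ✗
  …
  (3.5, 3.5, 195°): r_1=0.5176, r_2=2.8868, r_3=2.8868, r_4=2.5882 — all match ✓
Only this pose fits every beam.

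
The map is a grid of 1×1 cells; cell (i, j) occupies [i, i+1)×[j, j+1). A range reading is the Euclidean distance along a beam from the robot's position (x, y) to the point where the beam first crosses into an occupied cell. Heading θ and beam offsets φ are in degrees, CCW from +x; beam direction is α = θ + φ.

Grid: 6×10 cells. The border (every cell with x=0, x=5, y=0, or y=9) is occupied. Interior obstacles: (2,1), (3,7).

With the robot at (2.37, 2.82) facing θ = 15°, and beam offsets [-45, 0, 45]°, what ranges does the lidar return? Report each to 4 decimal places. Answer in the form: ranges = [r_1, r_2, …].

ranges = [3.0369, 2.7228, 5.2600]

beam 1: φ=-45°, α=330°
  dir = (cos 330°, sin 330°) = (0.8660, -0.5000); from cell (2,2)
  next x-line at t=0.7275, next y-line at t=1.6400; Δt_x=1.1547, Δt_y=2.0000
    x: enter (3,2) at t=0.7275
    y: enter (3,1) at t=1.6400
    x: enter (4,1) at t=1.8822
    x: enter (5,1) at t=3.0369 ← occupied
  → r_1 = 3.0369
beam 2: φ=0°, α=15°
  dir = (cos 15°, sin 15°) = (0.9659, 0.2588); from cell (2,2)
  next x-line at t=0.6522, next y-line at t=0.6955; Δt_x=1.0353, Δt_y=3.8637
    x: enter (3,2) at t=0.6522
    y: enter (3,3) at t=0.6955
    x: enter (4,3) at t=1.6875
    x: enter (5,3) at t=2.7228 ← occupied
  → r_2 = 2.7228
beam 3: φ=45°, α=60°
  dir = (cos 60°, sin 60°) = (0.5000, 0.8660); from cell (2,2)
  next x-line at t=1.2600, next y-line at t=0.2078; Δt_x=2.0000, Δt_y=1.1547
    y: enter (2,3) at t=0.2078
    x: enter (3,3) at t=1.2600
    y: enter (3,4) at t=1.3625
    y: enter (3,5) at t=2.5172
    x: enter (4,5) at t=3.2600
    y: enter (4,6) at t=3.6719
    y: enter (4,7) at t=4.8266
    x: enter (5,7) at t=5.2600 ← occupied
  → r_3 = 5.2600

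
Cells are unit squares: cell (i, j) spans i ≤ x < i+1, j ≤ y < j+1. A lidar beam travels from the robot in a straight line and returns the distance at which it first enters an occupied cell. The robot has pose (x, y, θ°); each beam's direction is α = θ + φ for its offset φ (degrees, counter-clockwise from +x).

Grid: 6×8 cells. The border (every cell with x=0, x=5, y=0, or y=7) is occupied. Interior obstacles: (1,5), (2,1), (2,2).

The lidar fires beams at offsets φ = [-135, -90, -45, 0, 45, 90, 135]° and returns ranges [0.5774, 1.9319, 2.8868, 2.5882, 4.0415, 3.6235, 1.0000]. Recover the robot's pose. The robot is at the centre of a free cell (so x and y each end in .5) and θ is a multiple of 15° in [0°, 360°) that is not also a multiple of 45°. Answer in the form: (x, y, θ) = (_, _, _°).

(x, y, θ) = (4.5, 4.5, 165°)

Candidates: 21 free-cell centres × 16 headings = 336 poses. Raycast each; keep the one whose scan matches to 4 dp.
  (4.5, 3.5, 240°): beam 1 = 3.6235 ≠ 0.5774 ✗
  (4.5, 1.5, 345°): beam 1 = 1.0000 ≠ 0.5774 ✗
  (4.5, 6.5, 255°): beam 4 = 5.6940 ≠ 2.5882 ✗
  (3.5, 6.5, 75°): beam 1 = 3.0000 ≠ 0.5774 ✗
  (1.5, 6.5, 255°): beam 2 = 0.5176 ≠ 1.9319 ✗
  …
  (4.5, 4.5, 165°): r_1=0.5774, r_2=1.9319, r_3=2.8868, r_4=2.5882, r_5=4.0415, r_6=3.6235, r_7=1.0000 — all match ✓
Only this pose fits every beam.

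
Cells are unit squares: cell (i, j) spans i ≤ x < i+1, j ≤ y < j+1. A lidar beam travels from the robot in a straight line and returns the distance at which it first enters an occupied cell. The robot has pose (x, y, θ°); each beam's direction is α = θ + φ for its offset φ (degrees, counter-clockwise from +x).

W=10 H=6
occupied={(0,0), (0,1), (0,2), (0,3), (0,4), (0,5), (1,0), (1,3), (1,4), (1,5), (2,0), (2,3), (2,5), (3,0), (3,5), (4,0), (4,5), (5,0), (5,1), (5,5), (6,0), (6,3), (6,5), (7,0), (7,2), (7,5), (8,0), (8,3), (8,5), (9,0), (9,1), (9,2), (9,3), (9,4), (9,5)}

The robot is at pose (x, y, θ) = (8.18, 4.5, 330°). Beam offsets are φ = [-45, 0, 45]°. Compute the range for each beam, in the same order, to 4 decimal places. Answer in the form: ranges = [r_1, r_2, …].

beam 1: φ=-45°, α=285°
  cosα=0.2588 sinα=-0.9659 | (8,4) | tMaxX 3.1682 tMaxY 0.5176 | tΔX 3.8637 tΔY 1.0353
    t=0.5176 [y] (8,3) — stop
  → r_1 = 0.5176
beam 2: φ=0°, α=330°
  cosα=0.8660 sinα=-0.5000 | (8,4) | tMaxX 0.9469 tMaxY 1.0000 | tΔX 1.1547 tΔY 2.0000
    t=0.9469 [x] (9,4) — stop
  → r_2 = 0.9469
beam 3: φ=45°, α=15°
  cosα=0.9659 sinα=0.2588 | (8,4) | tMaxX 0.8489 tMaxY 1.9319 | tΔX 1.0353 tΔY 3.8637
    t=0.8489 [x] (9,4) — stop
  → r_3 = 0.8489

ranges = [0.5176, 0.9469, 0.8489]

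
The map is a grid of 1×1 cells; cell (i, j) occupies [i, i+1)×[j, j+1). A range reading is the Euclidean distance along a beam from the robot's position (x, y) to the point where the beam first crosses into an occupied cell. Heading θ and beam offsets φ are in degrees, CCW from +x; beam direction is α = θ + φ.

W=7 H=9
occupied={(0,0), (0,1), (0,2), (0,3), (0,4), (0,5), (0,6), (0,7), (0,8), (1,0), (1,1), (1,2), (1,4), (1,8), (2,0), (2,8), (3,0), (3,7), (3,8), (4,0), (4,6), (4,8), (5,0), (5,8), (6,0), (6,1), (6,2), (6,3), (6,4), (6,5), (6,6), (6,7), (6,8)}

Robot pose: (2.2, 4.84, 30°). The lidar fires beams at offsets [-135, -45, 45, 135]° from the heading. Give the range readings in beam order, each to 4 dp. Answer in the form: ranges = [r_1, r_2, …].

beam 1: φ=-135°, α=255°
  dir = (cos 255°, sin 255°) = (-0.2588, -0.9659); from cell (2,4)
  next x-line at t=0.7727, next y-line at t=0.8696; Δt_x=3.8637, Δt_y=1.0353
    x: enter (1,4) at t=0.7727 ← occupied
  → r_1 = 0.7727
beam 2: φ=-45°, α=345°
  dir = (cos 345°, sin 345°) = (0.9659, -0.2588); from cell (2,4)
  next x-line at t=0.8282, next y-line at t=3.2455; Δt_x=1.0353, Δt_y=3.8637
    x: enter (3,4) at t=0.8282
    x: enter (4,4) at t=1.8635
    x: enter (5,4) at t=2.8988
    y: enter (5,3) at t=3.2455
    x: enter (6,3) at t=3.9340 ← occupied
  → r_2 = 3.9340
beam 3: φ=45°, α=75°
  dir = (cos 75°, sin 75°) = (0.2588, 0.9659); from cell (2,4)
  next x-line at t=3.0910, next y-line at t=0.1656; Δt_x=3.8637, Δt_y=1.0353
    y: enter (2,5) at t=0.1656
    y: enter (2,6) at t=1.2009
    y: enter (2,7) at t=2.2362
    x: enter (3,7) at t=3.0910 ← occupied
  → r_3 = 3.0910
beam 4: φ=135°, α=165°
  dir = (cos 165°, sin 165°) = (-0.9659, 0.2588); from cell (2,4)
  next x-line at t=0.2071, next y-line at t=0.6182; Δt_x=1.0353, Δt_y=3.8637
    x: enter (1,4) at t=0.2071 ← occupied
  → r_4 = 0.2071

ranges = [0.7727, 3.9340, 3.0910, 0.2071]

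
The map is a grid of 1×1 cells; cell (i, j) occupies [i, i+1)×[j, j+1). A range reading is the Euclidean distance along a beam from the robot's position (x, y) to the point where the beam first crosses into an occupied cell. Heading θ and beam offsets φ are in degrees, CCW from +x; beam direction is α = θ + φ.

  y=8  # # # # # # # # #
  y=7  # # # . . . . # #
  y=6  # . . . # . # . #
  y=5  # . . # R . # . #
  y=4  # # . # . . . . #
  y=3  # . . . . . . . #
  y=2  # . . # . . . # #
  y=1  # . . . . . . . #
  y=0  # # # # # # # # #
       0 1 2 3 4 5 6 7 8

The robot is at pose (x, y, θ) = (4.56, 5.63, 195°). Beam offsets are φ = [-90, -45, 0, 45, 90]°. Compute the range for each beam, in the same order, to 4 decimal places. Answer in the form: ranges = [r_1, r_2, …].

beam 1: φ=-90°, α=105°
  cosα=-0.2588 sinα=0.9659 | (4,5) | tMaxX 2.1637 tMaxY 0.3831 | tΔX 3.8637 tΔY 1.0353
    t=0.3831 [y] (4,6) — stop
  → r_1 = 0.3831
beam 2: φ=-45°, α=150°
  cosα=-0.8660 sinα=0.5000 | (4,5) | tMaxX 0.6466 tMaxY 0.7400 | tΔX 1.1547 tΔY 2.0000
    t=0.6466 [x] (3,5) — stop
  → r_2 = 0.6466
beam 3: φ=0°, α=195°
  cosα=-0.9659 sinα=-0.2588 | (4,5) | tMaxX 0.5798 tMaxY 2.4341 | tΔX 1.0353 tΔY 3.8637
    t=0.5798 [x] (3,5) — stop
  → r_3 = 0.5798
beam 4: φ=45°, α=240°
  cosα=-0.5000 sinα=-0.8660 | (4,5) | tMaxX 1.1200 tMaxY 0.7275 | tΔX 2.0000 tΔY 1.1547
    t=0.7275 [y] (4,4)
    t=1.1200 [x] (3,4) — stop
  → r_4 = 1.1200
beam 5: φ=90°, α=285°
  cosα=0.2588 sinα=-0.9659 | (4,5) | tMaxX 1.7000 tMaxY 0.6522 | tΔX 3.8637 tΔY 1.0353
    t=0.6522 [y] (4,4)
    t=1.6875 [y] (4,3)
    t=1.7000 [x] (5,3)
    t=2.7228 [y] (5,2)
    t=3.7581 [y] (5,1)
    t=4.7933 [y] (5,0) — stop
  → r_5 = 4.7933

ranges = [0.3831, 0.6466, 0.5798, 1.1200, 4.7933]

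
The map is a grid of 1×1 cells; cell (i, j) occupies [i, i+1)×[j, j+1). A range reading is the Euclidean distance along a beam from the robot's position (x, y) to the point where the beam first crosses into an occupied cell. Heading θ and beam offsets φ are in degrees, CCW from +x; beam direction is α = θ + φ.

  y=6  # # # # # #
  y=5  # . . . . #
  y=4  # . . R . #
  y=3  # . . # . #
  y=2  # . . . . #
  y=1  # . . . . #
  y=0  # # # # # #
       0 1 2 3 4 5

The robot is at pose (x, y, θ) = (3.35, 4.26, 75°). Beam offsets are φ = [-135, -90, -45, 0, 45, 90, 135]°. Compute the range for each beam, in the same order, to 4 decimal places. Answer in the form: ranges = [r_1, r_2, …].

beam 1: φ=-135°, α=300°
  d=(0.5000,-0.8660)  start (3,4)  tX=1.3000 tY=0.3002  stride 1/|dx|=2.0000 1/|dy|=1.1547
    cross y-line → (3,3), t=0.3002 (wall)
  → r_1 = 0.3002
beam 2: φ=-90°, α=345°
  d=(0.9659,-0.2588)  start (3,4)  tX=0.6729 tY=1.0046  stride 1/|dx|=1.0353 1/|dy|=3.8637
    cross x-line → (4,4), t=0.6729
    cross y-line → (4,3), t=1.0046
    cross x-line → (5,3), t=1.7082 (wall)
  → r_2 = 1.7082
beam 3: φ=-45°, α=30°
  d=(0.8660,0.5000)  start (3,4)  tX=0.7506 tY=1.4800  stride 1/|dx|=1.1547 1/|dy|=2.0000
    cross x-line → (4,4), t=0.7506
    cross y-line → (4,5), t=1.4800
    cross x-line → (5,5), t=1.9053 (wall)
  → r_3 = 1.9053
beam 4: φ=0°, α=75°
  d=(0.2588,0.9659)  start (3,4)  tX=2.5114 tY=0.7661  stride 1/|dx|=3.8637 1/|dy|=1.0353
    cross y-line → (3,5), t=0.7661
    cross y-line → (3,6), t=1.8014 (wall)
  → r_4 = 1.8014
beam 5: φ=45°, α=120°
  d=(-0.5000,0.8660)  start (3,4)  tX=0.7000 tY=0.8545  stride 1/|dx|=2.0000 1/|dy|=1.1547
    cross x-line → (2,4), t=0.7000
    cross y-line → (2,5), t=0.8545
    cross y-line → (2,6), t=2.0092 (wall)
  → r_5 = 2.0092
beam 6: φ=90°, α=165°
  d=(-0.9659,0.2588)  start (3,4)  tX=0.3623 tY=2.8591  stride 1/|dx|=1.0353 1/|dy|=3.8637
    cross x-line → (2,4), t=0.3623
    cross x-line → (1,4), t=1.3976
    cross x-line → (0,4), t=2.4329 (wall)
  → r_6 = 2.4329
beam 7: φ=135°, α=210°
  d=(-0.8660,-0.5000)  start (3,4)  tX=0.4041 tY=0.5200  stride 1/|dx|=1.1547 1/|dy|=2.0000
    cross x-line → (2,4), t=0.4041
    cross y-line → (2,3), t=0.5200
    cross x-line → (1,3), t=1.5588
    cross y-line → (1,2), t=2.5200
    cross x-line → (0,2), t=2.7135 (wall)
  → r_7 = 2.7135

ranges = [0.3002, 1.7082, 1.9053, 1.8014, 2.0092, 2.4329, 2.7135]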